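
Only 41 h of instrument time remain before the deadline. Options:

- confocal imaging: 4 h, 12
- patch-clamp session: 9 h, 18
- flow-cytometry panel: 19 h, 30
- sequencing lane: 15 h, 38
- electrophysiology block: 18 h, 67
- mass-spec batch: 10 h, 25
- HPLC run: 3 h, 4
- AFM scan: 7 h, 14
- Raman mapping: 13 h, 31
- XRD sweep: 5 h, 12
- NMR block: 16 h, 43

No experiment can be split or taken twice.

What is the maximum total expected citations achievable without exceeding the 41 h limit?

126

By expected citations per h: electrophysiology block 3.72, confocal imaging 3.00, NMR block 2.69, sequencing lane 2.53 lead.
Best packing: confocal imaging + electrophysiology block + HPLC run + NMR block — 41 h, 126 total.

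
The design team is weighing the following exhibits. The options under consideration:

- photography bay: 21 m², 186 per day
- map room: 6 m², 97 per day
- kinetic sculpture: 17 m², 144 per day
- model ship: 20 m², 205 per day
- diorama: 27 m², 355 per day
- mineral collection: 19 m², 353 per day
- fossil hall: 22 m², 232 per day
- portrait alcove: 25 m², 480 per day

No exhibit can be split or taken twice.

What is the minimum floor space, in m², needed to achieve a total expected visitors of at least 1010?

64

Need the lightest bundle worth ≥ 1010.
model ship + mineral collection + portrait alcove reaches 1038 using 64 m².
No combination under 64 m² hits 1010.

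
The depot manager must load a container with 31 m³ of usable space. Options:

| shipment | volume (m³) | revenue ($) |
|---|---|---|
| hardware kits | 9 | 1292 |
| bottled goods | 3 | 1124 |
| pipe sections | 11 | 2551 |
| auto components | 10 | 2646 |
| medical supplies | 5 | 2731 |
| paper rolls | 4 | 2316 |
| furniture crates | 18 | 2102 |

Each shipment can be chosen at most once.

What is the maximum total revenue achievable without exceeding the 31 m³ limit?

10244

Ranking by ratio (revenue/m³): paper rolls 579.00, medical supplies 546.20, bottled goods 374.67.
A density-first pass picks hardware kits + bottled goods + auto components + medical supplies + paper rolls — 10109 at 31 m³.
Dropping hardware kits and bottled goods frees 12 m³; slotting in pipe sections (11 m³) lifts the total to 10244 at 30 m³.
Next best is hardware kits + bottled goods + auto components + medical supplies + paper rolls at 10109 (31 m³) — short by 135.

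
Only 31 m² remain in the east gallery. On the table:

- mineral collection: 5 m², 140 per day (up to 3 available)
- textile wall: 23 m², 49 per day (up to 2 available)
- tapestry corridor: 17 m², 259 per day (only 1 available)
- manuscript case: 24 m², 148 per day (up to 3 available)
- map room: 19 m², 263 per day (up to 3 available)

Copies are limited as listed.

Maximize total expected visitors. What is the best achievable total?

543

Greedy by ratio would take 3×mineral collection: 15 m² used, total 420.
Replace mineral collection with map room: the trade gains 123 net, giving 543 at 29 m².
That's the maximum — no swap from here does better than 543.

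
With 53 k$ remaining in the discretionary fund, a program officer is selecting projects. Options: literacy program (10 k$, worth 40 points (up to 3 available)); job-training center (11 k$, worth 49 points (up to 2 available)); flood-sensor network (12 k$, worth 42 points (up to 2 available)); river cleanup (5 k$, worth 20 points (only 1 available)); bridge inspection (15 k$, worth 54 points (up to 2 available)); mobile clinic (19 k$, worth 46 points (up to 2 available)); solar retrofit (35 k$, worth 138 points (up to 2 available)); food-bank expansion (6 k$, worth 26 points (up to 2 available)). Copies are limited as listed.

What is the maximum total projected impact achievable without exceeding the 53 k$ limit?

224

Filling by ratio: literacy program + 2×job-training center + river cleanup + 2×food-bank expansion for 210, with 4 k$ left unused.
Dropping food-bank expansion frees 6 k$; slotting in literacy program (10 k$) lifts the total to 224 at 53 k$.
Nothing else within 53 k$ beats 224.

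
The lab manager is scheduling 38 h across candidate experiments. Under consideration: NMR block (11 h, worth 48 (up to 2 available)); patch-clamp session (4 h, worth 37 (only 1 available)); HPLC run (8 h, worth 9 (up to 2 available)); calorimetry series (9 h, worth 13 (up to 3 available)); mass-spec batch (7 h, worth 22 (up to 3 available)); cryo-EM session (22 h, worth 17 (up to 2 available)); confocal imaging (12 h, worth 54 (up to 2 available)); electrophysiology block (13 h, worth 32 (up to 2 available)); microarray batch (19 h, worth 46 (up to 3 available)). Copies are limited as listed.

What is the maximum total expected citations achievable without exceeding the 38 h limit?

187

Filling by ratio: patch-clamp session + mass-spec batch + 2×confocal imaging for 167, with 3 h left unused.
Replace mass-spec batch and confocal imaging with 2×NMR block: the trade gains 20 net, giving 187 at 38 h.
Every other selection either busts 38 h or exceeds an availability limit or fails to beat 187.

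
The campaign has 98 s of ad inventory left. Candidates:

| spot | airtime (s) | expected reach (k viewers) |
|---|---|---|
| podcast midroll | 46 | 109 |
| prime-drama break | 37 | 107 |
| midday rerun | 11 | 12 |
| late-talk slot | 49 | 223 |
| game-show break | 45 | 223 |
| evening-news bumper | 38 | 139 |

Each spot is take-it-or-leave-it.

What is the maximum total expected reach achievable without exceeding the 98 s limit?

The ratio ordering already packs tightly: late-talk slot + game-show break, 94 s, 446.
The closest alternative, midday rerun + late-talk slot + evening-news bumper, reaches only 374.

446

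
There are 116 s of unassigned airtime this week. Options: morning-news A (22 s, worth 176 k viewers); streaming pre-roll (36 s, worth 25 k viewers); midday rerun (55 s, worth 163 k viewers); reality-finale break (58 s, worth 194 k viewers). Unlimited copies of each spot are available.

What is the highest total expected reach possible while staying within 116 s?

Best packing: 5×morning-news A — 110 s, 880 total.
Every other selection either busts 116 s or fails to beat 880.

880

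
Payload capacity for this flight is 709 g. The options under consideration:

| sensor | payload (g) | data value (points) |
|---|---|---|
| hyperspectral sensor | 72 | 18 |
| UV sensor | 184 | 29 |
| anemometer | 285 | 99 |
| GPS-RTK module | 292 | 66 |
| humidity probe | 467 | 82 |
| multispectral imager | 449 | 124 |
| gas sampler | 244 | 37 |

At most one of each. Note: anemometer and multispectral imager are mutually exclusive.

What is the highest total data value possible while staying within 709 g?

By data value per g: anemometer 0.35, multispectral imager 0.28, hyperspectral sensor 0.25 lead.
Best packing: hyperspectral sensor + anemometer + GPS-RTK module — 649 g, 183 total.
Next best is hyperspectral sensor + UV sensor + multispectral imager at 171 (705 g) — short by 12.

183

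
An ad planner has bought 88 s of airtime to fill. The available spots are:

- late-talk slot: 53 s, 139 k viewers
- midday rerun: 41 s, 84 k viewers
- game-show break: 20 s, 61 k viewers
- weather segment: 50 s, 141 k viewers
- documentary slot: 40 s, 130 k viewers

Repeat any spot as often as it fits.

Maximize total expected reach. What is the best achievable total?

260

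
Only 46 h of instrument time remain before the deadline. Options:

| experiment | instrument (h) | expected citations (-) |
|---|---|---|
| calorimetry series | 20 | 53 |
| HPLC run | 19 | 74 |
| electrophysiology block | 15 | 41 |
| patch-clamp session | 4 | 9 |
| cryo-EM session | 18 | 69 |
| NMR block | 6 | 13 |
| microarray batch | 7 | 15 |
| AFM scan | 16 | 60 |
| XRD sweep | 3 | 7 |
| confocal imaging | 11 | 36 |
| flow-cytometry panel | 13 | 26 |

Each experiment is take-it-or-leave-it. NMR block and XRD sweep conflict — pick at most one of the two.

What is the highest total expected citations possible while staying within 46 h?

170

A density-first pass picks HPLC run + patch-clamp session + cryo-EM session + XRD sweep — 159 at 44 h.
But HPLC run + AFM scan + confocal imaging fits in 46 h and reaches 170.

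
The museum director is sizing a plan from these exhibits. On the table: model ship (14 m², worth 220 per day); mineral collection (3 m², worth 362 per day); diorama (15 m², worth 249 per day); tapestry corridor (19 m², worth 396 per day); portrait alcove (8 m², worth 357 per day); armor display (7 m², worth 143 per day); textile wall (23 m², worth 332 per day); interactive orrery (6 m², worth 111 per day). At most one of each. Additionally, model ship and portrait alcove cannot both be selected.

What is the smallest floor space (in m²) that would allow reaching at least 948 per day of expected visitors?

24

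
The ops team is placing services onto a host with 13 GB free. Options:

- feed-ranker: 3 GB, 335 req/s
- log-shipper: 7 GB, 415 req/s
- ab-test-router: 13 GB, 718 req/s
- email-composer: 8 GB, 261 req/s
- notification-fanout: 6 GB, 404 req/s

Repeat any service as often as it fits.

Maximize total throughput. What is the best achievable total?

4×feed-ranker uses 12 of the 13 GB and totals 1340.
Every other selection either busts 13 GB or fails to beat 1340.

1340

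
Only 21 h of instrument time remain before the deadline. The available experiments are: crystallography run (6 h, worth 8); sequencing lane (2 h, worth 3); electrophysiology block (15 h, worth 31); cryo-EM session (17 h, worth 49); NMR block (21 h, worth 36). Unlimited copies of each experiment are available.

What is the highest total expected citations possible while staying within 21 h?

55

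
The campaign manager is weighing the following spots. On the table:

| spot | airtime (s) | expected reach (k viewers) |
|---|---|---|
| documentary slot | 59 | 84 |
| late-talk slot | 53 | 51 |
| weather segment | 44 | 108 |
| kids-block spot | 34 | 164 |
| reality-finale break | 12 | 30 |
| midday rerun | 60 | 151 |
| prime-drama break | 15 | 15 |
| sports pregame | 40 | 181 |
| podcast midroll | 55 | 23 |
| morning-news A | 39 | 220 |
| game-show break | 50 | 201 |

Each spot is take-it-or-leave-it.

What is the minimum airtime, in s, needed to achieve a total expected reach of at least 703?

163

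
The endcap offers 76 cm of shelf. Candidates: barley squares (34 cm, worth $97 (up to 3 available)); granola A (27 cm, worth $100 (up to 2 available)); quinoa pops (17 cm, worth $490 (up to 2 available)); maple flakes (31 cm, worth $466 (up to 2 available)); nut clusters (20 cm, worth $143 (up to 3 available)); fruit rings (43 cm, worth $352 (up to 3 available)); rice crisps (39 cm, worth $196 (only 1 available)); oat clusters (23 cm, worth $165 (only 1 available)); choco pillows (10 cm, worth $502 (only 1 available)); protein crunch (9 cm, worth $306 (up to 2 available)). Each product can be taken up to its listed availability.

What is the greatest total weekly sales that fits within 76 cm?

Best packing: 2×quinoa pops + choco pillows + 2×protein crunch — 62 cm, 2094 total.
That's the maximum — no swap from here does better than 2094.

2094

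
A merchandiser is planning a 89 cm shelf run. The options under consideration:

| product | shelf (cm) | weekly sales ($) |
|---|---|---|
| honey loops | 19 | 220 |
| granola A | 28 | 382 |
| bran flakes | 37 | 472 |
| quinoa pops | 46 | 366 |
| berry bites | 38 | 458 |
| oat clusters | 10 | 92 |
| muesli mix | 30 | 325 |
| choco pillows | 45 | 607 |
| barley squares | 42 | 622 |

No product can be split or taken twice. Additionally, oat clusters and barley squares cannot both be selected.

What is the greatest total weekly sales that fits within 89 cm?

1229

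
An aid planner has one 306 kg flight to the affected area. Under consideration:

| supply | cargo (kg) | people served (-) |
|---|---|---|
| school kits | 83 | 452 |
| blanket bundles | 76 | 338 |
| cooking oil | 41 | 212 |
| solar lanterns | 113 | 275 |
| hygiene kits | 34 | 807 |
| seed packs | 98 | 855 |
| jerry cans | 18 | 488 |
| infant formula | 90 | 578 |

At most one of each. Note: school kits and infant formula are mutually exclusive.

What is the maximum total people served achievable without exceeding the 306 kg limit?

Best packing: cooking oil + hygiene kits + seed packs + jerry cans + infant formula — 281 kg, 2940 total.
Next best is school kits + cooking oil + hygiene kits + seed packs + jerry cans at 2814 (274 kg) — short by 126.

2940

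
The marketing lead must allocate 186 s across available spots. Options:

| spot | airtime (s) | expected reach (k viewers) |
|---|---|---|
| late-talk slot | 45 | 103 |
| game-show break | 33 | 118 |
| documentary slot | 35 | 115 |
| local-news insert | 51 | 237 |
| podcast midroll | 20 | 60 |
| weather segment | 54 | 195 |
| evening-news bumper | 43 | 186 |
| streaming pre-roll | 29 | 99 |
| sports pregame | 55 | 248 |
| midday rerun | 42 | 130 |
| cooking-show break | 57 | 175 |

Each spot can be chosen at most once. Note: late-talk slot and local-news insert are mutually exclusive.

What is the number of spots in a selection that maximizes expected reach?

Best achievable expected reach is 789.
For example game-show break + local-news insert + evening-news bumper + sports pregame achieves it, using 182 s.
Any selection reaching 789 contains exactly 4 spots.

4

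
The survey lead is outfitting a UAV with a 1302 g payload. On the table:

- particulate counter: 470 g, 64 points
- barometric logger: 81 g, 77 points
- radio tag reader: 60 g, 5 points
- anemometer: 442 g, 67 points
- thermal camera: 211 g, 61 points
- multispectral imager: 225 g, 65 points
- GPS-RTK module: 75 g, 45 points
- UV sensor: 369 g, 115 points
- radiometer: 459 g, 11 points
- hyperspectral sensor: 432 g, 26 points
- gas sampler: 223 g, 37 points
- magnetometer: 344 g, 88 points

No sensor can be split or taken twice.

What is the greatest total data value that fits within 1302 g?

411

Filling by ratio: barometric logger + radio tag reader + thermal camera + multispectral imager + GPS-RTK module + UV sensor + gas sampler for 405, with 58 g left unused.
Dropping GPS-RTK module and gas sampler frees 298 g; slotting in magnetometer (344 g) lifts the total to 411 at 1290 g.
The closest alternative, barometric logger + thermal camera + multispectral imager + UV sensor + magnetometer, reaches only 406.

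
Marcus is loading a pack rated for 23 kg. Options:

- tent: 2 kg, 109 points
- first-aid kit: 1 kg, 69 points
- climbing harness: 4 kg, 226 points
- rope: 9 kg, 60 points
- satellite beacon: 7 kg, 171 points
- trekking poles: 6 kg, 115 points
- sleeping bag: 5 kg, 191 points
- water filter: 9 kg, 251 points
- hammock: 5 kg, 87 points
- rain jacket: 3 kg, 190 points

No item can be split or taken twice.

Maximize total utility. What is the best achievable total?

Ranking by ratio (utility/kg): first-aid kit 69.00, rain jacket 63.33, climbing harness 56.50, tent 54.50.
Greedy by ratio would take tent + first-aid kit + climbing harness + satellite beacon + sleeping bag + rain jacket: 22 kg used, total 956.
Replace first-aid kit and satellite beacon with water filter: the trade gains 11 net, giving 967 at 23 kg.
Every other selection either busts 23 kg or fails to beat 967.

967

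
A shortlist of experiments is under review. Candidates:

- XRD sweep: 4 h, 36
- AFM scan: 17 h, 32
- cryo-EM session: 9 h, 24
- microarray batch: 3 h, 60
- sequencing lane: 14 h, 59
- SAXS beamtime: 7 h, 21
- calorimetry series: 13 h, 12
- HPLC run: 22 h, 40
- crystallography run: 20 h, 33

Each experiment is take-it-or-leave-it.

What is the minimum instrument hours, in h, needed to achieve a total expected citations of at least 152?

21

Need the lightest bundle worth ≥ 152.
XRD sweep + microarray batch + sequencing lane reaches 155 using 21 h.
No combination under 21 h hits 152.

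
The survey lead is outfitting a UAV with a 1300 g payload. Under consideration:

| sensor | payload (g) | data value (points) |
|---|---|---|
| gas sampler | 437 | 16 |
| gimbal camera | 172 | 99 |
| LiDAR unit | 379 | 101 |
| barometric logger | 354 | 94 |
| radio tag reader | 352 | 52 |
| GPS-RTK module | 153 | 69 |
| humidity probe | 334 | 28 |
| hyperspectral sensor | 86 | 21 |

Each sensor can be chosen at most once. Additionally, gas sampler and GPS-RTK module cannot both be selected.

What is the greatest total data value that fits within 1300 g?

384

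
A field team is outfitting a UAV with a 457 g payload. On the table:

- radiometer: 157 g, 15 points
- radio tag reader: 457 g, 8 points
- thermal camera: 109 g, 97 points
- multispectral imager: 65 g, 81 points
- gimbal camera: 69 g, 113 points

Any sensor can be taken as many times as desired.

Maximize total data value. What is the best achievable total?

678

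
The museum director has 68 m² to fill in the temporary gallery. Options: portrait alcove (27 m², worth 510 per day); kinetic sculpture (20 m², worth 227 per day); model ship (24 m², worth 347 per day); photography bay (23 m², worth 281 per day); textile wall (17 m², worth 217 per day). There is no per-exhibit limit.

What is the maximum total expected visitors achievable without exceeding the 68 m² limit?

1074

Greedy by ratio would take 2×portrait alcove: 54 m² used, total 1020.
Replace portrait alcove with model ship + textile wall: the trade gains 54 net, giving 1074 at 68 m².
That's the maximum — no swap from here does better than 1074.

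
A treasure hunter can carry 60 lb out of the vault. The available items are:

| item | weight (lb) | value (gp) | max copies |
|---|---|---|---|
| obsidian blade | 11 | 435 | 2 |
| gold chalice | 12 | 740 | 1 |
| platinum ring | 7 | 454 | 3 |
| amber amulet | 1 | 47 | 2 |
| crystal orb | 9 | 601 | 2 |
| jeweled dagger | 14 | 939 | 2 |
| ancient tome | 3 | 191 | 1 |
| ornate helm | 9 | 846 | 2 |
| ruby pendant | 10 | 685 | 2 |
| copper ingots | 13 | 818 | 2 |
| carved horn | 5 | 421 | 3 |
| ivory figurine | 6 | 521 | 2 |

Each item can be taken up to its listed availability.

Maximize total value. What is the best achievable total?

Taking the top-ratio items first gives 2×amber amulet + ancient tome + 2×ornate helm + ruby pendant + 3×carved horn + 2×ivory figurine for 4967 (60 lb).
The 14 lb tied up in amber amulet and ancient tome and ruby pendant is better spent on jeweled dagger — total rises to 4983 (60 lb).
Nothing else within 60 lb beats 4983.

4983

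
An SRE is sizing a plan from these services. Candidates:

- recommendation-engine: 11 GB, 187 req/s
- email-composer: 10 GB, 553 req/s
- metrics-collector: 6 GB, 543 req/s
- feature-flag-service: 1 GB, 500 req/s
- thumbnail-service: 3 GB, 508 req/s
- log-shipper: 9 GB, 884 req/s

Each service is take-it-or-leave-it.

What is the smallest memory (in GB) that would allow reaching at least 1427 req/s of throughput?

Look for the lowest-memory combination reaching 1427.
metrics-collector + feature-flag-service + thumbnail-service: 1551 throughput at 10 GB.
Any bundle with less than 10 GB falls short of 1427.

10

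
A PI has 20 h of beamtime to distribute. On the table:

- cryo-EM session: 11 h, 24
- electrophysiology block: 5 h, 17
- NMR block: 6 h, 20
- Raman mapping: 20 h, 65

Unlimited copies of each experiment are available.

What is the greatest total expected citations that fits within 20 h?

Best packing: 4×electrophysiology block — 20 h, 68 total.
No other feasible combination exceeds 68.

68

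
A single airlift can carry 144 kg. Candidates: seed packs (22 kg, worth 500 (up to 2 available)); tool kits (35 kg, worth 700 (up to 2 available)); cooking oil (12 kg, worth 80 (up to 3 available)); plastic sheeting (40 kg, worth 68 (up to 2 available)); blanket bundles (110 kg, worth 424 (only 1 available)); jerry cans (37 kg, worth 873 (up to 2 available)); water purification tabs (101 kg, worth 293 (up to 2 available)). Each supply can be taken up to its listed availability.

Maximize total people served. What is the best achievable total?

Taking the top-ratio supplies first gives 2×seed packs + 2×cooking oil + 2×jerry cans for 2906 (142 kg).
Replace 2×seed packs and 2×cooking oil with 2×tool kits: the trade gains 240 net, giving 3146 at 144 kg.
Nothing else within 144 kg beats 3146.

3146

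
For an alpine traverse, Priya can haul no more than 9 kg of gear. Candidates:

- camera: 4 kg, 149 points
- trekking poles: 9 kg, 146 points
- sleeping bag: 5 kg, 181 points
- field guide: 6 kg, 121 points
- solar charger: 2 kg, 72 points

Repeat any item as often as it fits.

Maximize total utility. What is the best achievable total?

330

Density check — camera 37.25, sleeping bag 36.20, solar charger 36.00 are the best per kg.
A density-first pass picks 2×camera — 298 at 8 kg.
Dropping camera frees 4 kg; slotting in sleeping bag (5 kg) lifts the total to 330 at 9 kg.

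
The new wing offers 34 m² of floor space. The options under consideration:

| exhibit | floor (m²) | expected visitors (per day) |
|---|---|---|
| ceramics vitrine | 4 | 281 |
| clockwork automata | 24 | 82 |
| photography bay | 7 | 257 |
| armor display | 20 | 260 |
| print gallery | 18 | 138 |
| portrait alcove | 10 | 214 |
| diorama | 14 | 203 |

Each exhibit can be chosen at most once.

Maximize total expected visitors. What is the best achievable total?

798

A density-first pass picks ceramics vitrine + photography bay + portrait alcove — 752 at 21 m².
The 10 m² tied up in portrait alcove is better spent on armor display — total rises to 798 (31 m²).
Runner-up ceramics vitrine + armor display + portrait alcove tops out at 755.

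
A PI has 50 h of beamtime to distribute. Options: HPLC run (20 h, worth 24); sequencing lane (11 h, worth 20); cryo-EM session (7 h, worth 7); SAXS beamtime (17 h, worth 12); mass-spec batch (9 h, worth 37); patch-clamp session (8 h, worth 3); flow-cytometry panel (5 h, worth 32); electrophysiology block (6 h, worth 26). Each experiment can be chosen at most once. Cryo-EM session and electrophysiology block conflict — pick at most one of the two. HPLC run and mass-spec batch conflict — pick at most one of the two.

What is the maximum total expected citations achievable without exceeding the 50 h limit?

Sequencing lane + SAXS beamtime + mass-spec batch + flow-cytometry panel + electrophysiology block uses 48 of the 50 h and totals 127.
Every other selection either busts 50 h or breaks a pairing rule or fails to beat 127.

127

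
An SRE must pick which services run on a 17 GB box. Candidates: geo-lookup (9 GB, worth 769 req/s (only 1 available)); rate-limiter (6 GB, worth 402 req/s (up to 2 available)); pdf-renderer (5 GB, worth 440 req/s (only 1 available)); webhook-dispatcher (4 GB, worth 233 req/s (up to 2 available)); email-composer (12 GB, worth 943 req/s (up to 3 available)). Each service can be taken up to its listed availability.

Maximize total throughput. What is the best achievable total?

Density check — pdf-renderer 88.00, geo-lookup 85.44, email-composer 78.58, rate-limiter 67.00 are the best per GB.
The ratio heuristic lands on geo-lookup + pdf-renderer (1209) but leaves 3 GB idle.
Dropping geo-lookup frees 9 GB; slotting in email-composer (12 GB) lifts the total to 1383 at 17 GB.

1383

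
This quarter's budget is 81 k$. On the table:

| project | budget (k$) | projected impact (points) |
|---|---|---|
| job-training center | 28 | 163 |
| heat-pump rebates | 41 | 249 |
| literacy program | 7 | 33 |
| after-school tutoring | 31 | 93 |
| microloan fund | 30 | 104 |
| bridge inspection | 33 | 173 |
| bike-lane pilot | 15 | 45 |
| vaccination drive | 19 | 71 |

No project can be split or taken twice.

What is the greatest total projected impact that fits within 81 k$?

455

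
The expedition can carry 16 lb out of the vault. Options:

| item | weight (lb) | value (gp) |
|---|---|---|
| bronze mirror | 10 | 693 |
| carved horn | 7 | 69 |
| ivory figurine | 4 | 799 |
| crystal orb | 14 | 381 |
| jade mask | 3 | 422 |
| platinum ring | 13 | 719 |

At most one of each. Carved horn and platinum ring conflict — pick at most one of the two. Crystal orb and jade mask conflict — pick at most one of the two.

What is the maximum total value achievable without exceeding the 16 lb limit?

Ranking by ratio (value/lb): ivory figurine 199.75, jade mask 140.67, bronze mirror 69.30, platinum ring 55.31.
A density-first pass picks carved horn + ivory figurine + jade mask — 1290 at 14 lb.
Replace carved horn and jade mask with bronze mirror: the trade gains 202 net, giving 1492 at 14 lb.
The closest alternative, carved horn + ivory figurine + jade mask, reaches only 1290.

1492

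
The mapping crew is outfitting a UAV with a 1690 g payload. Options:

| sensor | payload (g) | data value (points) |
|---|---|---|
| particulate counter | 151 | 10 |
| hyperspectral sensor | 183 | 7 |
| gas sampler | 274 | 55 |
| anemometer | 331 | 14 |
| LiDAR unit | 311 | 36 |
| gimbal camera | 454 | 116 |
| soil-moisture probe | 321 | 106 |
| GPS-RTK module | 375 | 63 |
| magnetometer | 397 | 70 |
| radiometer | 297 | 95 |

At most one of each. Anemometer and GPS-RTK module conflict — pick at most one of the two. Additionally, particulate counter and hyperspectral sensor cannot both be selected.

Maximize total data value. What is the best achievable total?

408

Taking gas sampler + LiDAR unit + gimbal camera + soil-moisture probe + radiometer: 1657 g used, 408 in data value.
Next best is particulate counter + gimbal camera + soil-moisture probe + magnetometer + radiometer at 397 (1620 g) — short by 11.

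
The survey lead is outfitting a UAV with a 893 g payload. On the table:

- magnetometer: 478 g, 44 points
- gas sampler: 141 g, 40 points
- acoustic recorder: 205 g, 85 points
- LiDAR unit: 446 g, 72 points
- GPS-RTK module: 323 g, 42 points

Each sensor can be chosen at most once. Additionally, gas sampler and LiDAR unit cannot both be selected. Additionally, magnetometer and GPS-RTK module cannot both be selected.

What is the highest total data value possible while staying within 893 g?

169

Ranking by ratio (data value/g): acoustic recorder 0.41, gas sampler 0.28, LiDAR unit 0.16, GPS-RTK module 0.13.
Taking magnetometer + gas sampler + acoustic recorder: 824 g used, 169 in data value.
No other feasible combination exceeds 169.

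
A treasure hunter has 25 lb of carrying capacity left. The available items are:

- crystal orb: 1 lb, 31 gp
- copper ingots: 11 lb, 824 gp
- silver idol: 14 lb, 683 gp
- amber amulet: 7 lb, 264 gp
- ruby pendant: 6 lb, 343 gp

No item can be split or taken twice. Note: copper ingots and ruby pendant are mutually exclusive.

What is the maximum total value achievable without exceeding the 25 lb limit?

1507

Density check — copper ingots 74.91, ruby pendant 57.17, silver idol 48.79, amber amulet 37.71 are the best per lb.
Copper ingots + silver idol uses 25 of the 25 lb and totals 1507.
Next best is crystal orb + copper ingots + amber amulet at 1119 (19 lb) — short by 388.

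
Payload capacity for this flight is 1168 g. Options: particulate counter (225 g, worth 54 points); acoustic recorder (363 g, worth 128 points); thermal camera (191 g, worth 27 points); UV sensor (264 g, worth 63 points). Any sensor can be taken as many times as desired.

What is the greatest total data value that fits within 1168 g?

384

Density check — acoustic recorder 0.35, particulate counter 0.24, UV sensor 0.24, thermal camera 0.14 are the best per g.
Taking 3×acoustic recorder: 1089 g used, 384 in data value.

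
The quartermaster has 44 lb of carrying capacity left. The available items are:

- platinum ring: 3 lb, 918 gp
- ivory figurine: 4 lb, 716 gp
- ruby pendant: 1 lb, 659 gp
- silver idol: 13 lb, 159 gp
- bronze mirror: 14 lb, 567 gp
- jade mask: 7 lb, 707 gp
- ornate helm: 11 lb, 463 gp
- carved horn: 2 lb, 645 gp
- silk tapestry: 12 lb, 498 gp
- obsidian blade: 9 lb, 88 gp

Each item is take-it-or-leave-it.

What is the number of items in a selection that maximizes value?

7

Optimal total is 4710.
platinum ring + ivory figurine + ruby pendant + bronze mirror + jade mask + carved horn + silk tapestry hits 4710 at 43 lb.
All optima have 7 items.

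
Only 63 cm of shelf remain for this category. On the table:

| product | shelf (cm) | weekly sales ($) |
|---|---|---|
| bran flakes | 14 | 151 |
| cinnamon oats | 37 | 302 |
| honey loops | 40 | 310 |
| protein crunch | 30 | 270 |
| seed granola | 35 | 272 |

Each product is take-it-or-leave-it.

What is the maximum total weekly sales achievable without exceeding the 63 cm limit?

A density-first pass picks bran flakes + protein crunch — 421 at 44 cm.
Dropping protein crunch frees 30 cm; slotting in honey loops (40 cm) lifts the total to 461 at 54 cm.
The closest alternative, bran flakes + cinnamon oats, reaches only 453.

461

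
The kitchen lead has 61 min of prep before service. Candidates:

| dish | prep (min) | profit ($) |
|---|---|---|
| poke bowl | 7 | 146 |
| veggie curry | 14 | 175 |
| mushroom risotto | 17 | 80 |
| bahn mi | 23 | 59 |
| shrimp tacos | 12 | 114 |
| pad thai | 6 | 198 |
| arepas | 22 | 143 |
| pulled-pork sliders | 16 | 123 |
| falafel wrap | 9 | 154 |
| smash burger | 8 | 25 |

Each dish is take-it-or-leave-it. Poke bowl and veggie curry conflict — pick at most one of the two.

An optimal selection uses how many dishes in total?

Best achievable profit is 764.
One optimal bundle: veggie curry + shrimp tacos + pad thai + pulled-pork sliders + falafel wrap (57 min).
Any selection reaching 764 contains exactly 5 dishes.

5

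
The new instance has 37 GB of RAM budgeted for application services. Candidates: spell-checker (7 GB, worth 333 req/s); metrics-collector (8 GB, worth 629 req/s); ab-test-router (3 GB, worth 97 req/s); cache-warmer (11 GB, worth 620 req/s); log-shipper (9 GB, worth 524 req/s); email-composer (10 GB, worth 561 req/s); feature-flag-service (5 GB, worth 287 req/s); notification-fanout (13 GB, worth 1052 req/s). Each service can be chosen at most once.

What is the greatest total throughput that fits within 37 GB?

Density check — notification-fanout 80.92, metrics-collector 78.62, log-shipper 58.22, feature-flag-service 57.40 are the best per GB.
A density-first pass picks metrics-collector + log-shipper + feature-flag-service + notification-fanout — 2492 at 35 GB.
Dropping log-shipper frees 9 GB; slotting in cache-warmer (11 GB) lifts the total to 2588 at 37 GB.
Runner-up spell-checker + metrics-collector + log-shipper + notification-fanout tops out at 2538.

2588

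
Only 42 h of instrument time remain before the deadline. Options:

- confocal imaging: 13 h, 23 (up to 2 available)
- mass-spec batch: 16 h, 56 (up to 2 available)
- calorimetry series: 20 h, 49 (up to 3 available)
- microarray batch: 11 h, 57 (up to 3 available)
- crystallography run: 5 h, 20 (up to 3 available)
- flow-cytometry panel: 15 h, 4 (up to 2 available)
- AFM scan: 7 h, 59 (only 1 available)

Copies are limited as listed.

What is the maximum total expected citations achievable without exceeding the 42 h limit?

Taking 3×microarray batch + AFM scan: 40 h used, 230 in expected citations.
Nothing else within 42 h beats 230.

230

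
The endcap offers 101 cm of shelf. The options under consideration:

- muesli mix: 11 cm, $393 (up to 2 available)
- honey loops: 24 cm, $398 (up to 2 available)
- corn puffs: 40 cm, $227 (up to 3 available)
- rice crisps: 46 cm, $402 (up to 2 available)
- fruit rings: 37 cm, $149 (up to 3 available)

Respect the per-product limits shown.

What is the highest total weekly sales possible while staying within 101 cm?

By weekly sales per cm: muesli mix 35.73, honey loops 16.58, rice crisps 8.74, corn puffs 5.67 lead.
Greedy by ratio would take 2×muesli mix + 2×honey loops: 70 cm used, total 1582.
Replace honey loops with rice crisps: the trade gains 4 net, giving 1586 at 92 cm.
No other feasible combination exceeds 1586.

1586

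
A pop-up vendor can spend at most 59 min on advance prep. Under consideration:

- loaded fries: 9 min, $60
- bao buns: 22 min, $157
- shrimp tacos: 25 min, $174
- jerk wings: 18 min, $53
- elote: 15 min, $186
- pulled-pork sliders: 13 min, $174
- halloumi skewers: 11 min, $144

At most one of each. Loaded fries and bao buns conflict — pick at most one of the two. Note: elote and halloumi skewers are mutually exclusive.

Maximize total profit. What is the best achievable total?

552

By profit per min: pulled-pork sliders 13.38, halloumi skewers 13.09, elote 12.40, bao buns 7.14 lead.
Loaded fries + shrimp tacos + pulled-pork sliders + halloumi skewers uses 58 of the 59 min and totals 552.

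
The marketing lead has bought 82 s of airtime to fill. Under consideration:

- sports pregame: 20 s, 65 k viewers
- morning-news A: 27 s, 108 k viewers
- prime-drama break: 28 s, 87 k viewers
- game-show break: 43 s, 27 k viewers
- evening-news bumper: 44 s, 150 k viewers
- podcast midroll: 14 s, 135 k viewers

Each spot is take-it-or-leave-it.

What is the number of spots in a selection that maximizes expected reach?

The maximum expected reach within 82 s is 350.
sports pregame + evening-news bumper + podcast midroll hits 350 at 78 s.
All optima have 3 spots.

3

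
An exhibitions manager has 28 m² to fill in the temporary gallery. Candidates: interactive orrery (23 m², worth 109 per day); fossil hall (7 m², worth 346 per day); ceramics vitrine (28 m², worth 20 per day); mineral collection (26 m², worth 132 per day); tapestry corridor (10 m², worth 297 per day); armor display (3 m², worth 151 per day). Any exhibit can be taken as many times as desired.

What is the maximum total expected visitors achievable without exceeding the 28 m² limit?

The ratio heuristic lands on 9×armor display (1359) but leaves 1 m² idle.
Dropping 2×armor display frees 6 m²; slotting in fossil hall (7 m²) lifts the total to 1403 at 28 m².
No other feasible combination exceeds 1403.

1403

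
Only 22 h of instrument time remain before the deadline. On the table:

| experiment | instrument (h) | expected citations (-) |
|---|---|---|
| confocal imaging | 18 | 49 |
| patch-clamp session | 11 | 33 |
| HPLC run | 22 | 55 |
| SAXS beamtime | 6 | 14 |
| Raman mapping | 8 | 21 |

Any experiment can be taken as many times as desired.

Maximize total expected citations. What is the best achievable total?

2×patch-clamp session uses 22 of the 22 h and totals 66.
Every other selection either busts 22 h or fails to beat 66.

66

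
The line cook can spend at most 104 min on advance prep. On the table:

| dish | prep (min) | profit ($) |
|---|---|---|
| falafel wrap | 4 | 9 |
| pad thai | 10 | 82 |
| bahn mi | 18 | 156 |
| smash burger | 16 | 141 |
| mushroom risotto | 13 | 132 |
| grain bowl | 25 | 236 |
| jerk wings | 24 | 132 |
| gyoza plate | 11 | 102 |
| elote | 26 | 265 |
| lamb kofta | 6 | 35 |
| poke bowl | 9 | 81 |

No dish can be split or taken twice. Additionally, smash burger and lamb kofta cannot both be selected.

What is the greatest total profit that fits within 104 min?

973

Taking the top-ratio dishes first gives falafel wrap + smash burger + mushroom risotto + grain bowl + gyoza plate + elote + poke bowl for 966 (104 min).
But pad thai + bahn mi + mushroom risotto + grain bowl + gyoza plate + elote fits in 103 min and reaches 973.
The closest alternative, bahn mi + mushroom risotto + grain bowl + gyoza plate + elote + poke bowl, reaches only 972.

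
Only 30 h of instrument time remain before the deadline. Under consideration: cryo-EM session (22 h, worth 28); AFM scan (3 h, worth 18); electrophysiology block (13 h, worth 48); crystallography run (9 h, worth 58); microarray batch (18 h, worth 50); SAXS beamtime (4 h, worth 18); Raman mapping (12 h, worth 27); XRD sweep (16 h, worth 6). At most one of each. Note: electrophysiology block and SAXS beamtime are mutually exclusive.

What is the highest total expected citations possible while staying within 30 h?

Taking AFM scan + crystallography run + microarray batch: 30 h used, 126 in expected citations.
No other feasible combination exceeds 126.

126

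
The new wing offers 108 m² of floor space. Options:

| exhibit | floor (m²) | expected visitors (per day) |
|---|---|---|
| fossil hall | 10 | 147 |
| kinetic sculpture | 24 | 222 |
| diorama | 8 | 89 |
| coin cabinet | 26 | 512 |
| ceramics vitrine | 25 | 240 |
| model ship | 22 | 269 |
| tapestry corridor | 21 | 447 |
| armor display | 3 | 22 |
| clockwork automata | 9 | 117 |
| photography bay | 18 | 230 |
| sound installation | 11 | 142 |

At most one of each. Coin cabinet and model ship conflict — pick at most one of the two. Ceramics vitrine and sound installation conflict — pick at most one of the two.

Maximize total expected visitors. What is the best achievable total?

By expected visitors per m²: tapestry corridor 21.29, coin cabinet 19.69, fossil hall 14.70 lead.
Fossil hall + diorama + coin cabinet + tapestry corridor + armor display + clockwork automata + photography bay + sound installation uses 106 of the 108 m² and totals 1706.

1706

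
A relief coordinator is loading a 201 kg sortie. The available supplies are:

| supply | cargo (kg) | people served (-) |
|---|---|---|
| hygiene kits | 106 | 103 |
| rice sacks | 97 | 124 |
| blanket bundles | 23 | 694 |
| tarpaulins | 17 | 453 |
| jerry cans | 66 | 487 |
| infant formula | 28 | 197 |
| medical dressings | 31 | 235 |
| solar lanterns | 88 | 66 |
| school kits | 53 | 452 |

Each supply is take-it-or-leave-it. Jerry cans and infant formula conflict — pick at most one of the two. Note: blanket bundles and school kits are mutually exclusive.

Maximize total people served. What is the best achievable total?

1869

Blanket bundles + tarpaulins + jerry cans + medical dressings uses 137 of the 201 kg and totals 1869.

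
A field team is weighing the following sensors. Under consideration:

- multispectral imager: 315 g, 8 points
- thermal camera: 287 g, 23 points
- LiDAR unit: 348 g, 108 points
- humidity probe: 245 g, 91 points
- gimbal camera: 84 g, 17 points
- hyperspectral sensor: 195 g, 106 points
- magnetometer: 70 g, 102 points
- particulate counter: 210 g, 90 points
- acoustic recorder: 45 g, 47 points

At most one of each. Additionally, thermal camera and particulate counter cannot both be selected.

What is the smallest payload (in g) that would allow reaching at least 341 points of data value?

Look for the lowest-payload combination reaching 341.
hyperspectral sensor + magnetometer + particulate counter + acoustic recorder: 345 data value at 520 g.
Any bundle with less than 520 g falls short of 341.

520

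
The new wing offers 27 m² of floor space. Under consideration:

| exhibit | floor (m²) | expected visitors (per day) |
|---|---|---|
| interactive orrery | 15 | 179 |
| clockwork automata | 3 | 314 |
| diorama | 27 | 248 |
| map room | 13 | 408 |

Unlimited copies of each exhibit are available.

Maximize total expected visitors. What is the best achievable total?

2826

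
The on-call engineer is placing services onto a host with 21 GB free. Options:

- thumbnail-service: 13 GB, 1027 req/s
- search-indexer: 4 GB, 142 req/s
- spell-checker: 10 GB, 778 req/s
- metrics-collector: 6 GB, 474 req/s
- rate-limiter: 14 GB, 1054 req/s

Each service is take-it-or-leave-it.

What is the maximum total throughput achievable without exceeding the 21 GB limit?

1528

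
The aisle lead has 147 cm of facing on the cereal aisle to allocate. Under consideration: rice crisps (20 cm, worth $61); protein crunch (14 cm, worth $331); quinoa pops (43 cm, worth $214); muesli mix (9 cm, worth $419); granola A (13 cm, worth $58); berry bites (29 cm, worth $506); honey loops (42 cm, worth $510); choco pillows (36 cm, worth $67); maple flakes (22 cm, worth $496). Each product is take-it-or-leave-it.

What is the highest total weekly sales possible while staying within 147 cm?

2323

By weekly sales per cm: muesli mix 46.56, protein crunch 23.64, maple flakes 22.55, berry bites 17.45 lead.
Taking the top-ratio products first gives protein crunch + muesli mix + granola A + berry bites + honey loops + maple flakes for 2320 (129 cm).
Dropping granola A frees 13 cm; slotting in rice crisps (20 cm) lifts the total to 2323 at 136 cm.
The closest alternative, protein crunch + muesli mix + granola A + berry bites + honey loops + maple flakes, reaches only 2320.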